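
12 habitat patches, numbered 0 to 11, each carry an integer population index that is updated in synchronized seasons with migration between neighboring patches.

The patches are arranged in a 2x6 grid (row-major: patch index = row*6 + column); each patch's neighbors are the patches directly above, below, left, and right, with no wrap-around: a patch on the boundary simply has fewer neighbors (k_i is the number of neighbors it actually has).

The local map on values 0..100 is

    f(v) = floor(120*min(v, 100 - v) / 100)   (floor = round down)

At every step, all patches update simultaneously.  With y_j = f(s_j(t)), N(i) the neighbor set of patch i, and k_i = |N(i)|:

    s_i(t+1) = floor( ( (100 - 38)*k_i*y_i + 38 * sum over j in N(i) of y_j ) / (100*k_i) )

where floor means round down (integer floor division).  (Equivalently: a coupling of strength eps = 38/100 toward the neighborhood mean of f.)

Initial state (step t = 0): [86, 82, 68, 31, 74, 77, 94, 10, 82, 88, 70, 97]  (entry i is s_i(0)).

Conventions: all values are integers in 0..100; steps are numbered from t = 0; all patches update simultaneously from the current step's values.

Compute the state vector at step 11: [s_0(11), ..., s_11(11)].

Answer: [57, 55, 54, 52, 54, 56, 57, 56, 54, 54, 55, 57]

Derivation:
t=0: [86, 82, 68, 31, 74, 77, 94, 10, 82, 88, 70, 97]
t=1: [15, 21, 33, 33, 31, 23, 9, 13, 21, 20, 28, 13]
t=2: [17, 24, 35, 36, 35, 26, 12, 16, 25, 27, 30, 20]
t=3: [20, 27, 38, 41, 39, 31, 16, 20, 30, 33, 34, 27]
t=4: [24, 31, 42, 46, 44, 37, 20, 25, 36, 40, 39, 34]
t=5: [28, 36, 48, 53, 50, 44, 25, 31, 42, 48, 46, 41]
t=6: [34, 42, 54, 56, 57, 52, 31, 38, 50, 55, 55, 50]
t=7: [41, 48, 54, 52, 52, 56, 39, 46, 56, 54, 54, 58]
t=8: [49, 55, 55, 56, 56, 52, 48, 53, 53, 54, 54, 51]
t=9: [57, 54, 54, 52, 53, 56, 57, 55, 55, 54, 55, 57]
t=10: [51, 54, 55, 56, 55, 52, 51, 53, 54, 55, 54, 51]
t=11: [57, 55, 54, 52, 54, 56, 57, 56, 54, 54, 55, 57]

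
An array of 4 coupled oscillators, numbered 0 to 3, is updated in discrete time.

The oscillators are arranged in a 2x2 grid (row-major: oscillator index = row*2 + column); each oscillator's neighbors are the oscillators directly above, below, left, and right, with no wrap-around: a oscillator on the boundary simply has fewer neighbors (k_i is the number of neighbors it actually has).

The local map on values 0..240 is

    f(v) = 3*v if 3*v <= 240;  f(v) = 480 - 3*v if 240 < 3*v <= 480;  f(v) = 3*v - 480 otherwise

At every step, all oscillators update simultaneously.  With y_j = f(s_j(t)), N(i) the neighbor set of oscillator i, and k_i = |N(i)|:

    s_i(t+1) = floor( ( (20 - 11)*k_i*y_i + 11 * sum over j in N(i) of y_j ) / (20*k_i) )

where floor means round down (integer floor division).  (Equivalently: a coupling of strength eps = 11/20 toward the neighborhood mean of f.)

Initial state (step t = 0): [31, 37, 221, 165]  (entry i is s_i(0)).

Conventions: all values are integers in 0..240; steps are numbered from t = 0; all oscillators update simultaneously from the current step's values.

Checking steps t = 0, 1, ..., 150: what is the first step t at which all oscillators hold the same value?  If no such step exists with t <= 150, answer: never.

Answer: 7
Key observation: Synchronization is absorbing here: once all oscillators are equal they stay equal, and step 7 is the first all-equal step.

Derivation:
t=0: [31, 37, 221, 165]  (not all equal)
t=1: [122, 79, 112, 87]  (not all equal)
t=2: [156, 198, 156, 203]  (not all equal)
t=3: [40, 90, 44, 92]  (not all equal)
t=4: [148, 183, 148, 185]  (not all equal)
t=5: [45, 61, 46, 62]  (not all equal)
t=6: [149, 170, 150, 171]  (not all equal)
t=7: [31, 31, 31, 31]  (all equal)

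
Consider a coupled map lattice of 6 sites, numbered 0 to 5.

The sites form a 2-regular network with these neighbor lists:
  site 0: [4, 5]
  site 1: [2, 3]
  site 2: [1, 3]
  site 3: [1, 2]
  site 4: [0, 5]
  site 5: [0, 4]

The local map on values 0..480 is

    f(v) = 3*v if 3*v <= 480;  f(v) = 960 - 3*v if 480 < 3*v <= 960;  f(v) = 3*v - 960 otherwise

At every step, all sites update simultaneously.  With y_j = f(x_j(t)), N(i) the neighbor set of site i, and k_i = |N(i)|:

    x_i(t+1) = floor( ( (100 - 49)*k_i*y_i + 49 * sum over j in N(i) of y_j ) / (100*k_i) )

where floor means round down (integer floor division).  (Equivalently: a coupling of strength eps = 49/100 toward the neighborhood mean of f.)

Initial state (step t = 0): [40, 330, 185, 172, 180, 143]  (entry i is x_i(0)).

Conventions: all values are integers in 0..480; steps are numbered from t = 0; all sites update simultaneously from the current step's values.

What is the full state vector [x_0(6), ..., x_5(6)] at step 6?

Answer: [233, 390, 412, 415, 226, 227]

Derivation:
t=0: [40, 330, 185, 172, 180, 143]
t=1: [269, 223, 322, 333, 348, 351]
t=2: [121, 159, 83, 92, 103, 105]
t=3: [338, 371, 311, 318, 323, 325]
t=4: [33, 86, 52, 47, 21, 23]
t=5: [82, 204, 177, 173, 73, 74]
t=6: [233, 390, 412, 415, 226, 227]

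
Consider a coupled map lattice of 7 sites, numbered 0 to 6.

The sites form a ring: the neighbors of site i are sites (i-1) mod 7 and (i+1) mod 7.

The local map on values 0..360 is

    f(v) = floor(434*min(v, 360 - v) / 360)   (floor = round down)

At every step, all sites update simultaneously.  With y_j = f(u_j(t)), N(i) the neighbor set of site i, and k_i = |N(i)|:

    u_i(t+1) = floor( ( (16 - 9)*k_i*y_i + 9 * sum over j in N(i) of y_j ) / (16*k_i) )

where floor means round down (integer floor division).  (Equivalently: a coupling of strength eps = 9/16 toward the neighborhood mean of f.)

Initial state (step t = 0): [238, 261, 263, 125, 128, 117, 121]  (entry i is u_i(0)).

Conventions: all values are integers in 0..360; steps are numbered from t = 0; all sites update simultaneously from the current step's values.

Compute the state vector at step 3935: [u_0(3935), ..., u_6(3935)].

Answer: [214, 214, 214, 214, 214, 214, 214]
Key observation: The state at step 27, [214, 214, 214, 214, 214, 214, 214], reappears at step 31: the system is in a cycle of period 4 from step 27 on.  Therefore the state at step 3935 equals the state at step 27 + ((3935 - 27) mod 4) = 27, which is [214, 214, 214, 214, 214, 214, 214].

Derivation:
t=0: [238, 261, 263, 125, 128, 117, 121]
t=1: [138, 126, 126, 141, 149, 145, 144]
t=2: [163, 155, 156, 166, 174, 175, 171]
t=3: [196, 189, 190, 199, 206, 208, 204]
t=4: [197, 202, 201, 194, 186, 184, 189]
t=5: [197, 191, 193, 200, 207, 209, 204]
t=6: [195, 200, 199, 192, 185, 184, 188]
t=7: [198, 194, 195, 202, 208, 210, 205]
t=8: [193, 198, 196, 190, 184, 182, 186]
t=9: [201, 197, 198, 204, 210, 212, 208]
t=10: [190, 194, 193, 187, 181, 179, 183]
t=11: [205, 201, 202, 208, 213, 214, 211]
t=12: [185, 189, 188, 183, 178, 177, 180]
t=13: [210, 207, 208, 211, 213, 214, 213]
t=14: [180, 182, 182, 179, 177, 176, 177]
t=15: [215, 214, 214, 214, 213, 212, 213]
t=16: [175, 175, 176, 176, 177, 177, 176]
t=17: [210, 210, 211, 212, 212, 212, 211]
t=18: [179, 179, 179, 178, 178, 178, 179]
t=19: [215, 215, 214, 214, 214, 214, 214]
t=20: [174, 174, 175, 176, 176, 176, 175]
t=21: [209, 209, 210, 211, 212, 211, 210]
t=22: [181, 181, 180, 179, 178, 179, 180]
t=23: [215, 215, 215, 215, 214, 215, 215]
t=24: [174, 174, 174, 174, 174, 174, 174]
t=25: [209, 209, 209, 209, 209, 209, 209]
t=26: [182, 182, 182, 182, 182, 182, 182]
t=27: [214, 214, 214, 214, 214, 214, 214]
t=28: [176, 176, 176, 176, 176, 176, 176]
t=29: [212, 212, 212, 212, 212, 212, 212]
t=30: [178, 178, 178, 178, 178, 178, 178]
t=31: [214, 214, 214, 214, 214, 214, 214]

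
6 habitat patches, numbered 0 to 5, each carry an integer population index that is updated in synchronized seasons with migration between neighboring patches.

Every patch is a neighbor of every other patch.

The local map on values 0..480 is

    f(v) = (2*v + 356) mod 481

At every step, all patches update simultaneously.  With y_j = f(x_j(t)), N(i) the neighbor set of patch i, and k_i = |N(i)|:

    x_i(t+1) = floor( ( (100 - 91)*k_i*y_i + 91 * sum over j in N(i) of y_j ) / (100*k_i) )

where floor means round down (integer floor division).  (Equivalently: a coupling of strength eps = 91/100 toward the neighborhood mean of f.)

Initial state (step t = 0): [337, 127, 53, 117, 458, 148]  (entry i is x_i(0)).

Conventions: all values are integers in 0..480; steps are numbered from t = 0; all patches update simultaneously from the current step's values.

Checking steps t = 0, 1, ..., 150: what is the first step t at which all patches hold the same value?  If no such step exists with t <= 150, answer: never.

Answer: 4
Key observation: Synchronization is absorbing here: once all patches are equal they stay equal, and step 4 is the first all-equal step.

Derivation:
t=0: [337, 127, 53, 117, 458, 148]  (not all equal)
t=1: [221, 215, 184, 217, 198, 211]  (not all equal)
t=2: [287, 288, 294, 288, 292, 289]  (not all equal)
t=3: [454, 454, 453, 454, 453, 454]  (not all equal)
t=4: [301, 301, 301, 301, 301, 301]  (all equal)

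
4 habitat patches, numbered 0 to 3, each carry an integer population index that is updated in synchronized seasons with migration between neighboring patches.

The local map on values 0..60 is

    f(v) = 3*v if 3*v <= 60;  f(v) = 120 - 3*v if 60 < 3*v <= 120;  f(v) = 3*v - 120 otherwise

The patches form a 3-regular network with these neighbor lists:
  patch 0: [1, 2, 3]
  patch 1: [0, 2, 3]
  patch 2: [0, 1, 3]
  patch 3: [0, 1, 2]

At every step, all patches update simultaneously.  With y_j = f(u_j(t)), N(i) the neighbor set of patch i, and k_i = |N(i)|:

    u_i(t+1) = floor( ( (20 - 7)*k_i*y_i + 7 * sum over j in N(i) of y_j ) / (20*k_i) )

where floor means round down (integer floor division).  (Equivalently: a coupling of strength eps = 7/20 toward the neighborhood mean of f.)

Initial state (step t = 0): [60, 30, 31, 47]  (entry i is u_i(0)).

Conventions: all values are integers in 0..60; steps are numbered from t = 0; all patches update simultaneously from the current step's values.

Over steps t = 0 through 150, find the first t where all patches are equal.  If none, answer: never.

Answer: 38
Key observation: Synchronization is absorbing here: once all patches are equal they stay equal, and step 38 is the first all-equal step.

Derivation:
t=0: [60, 30, 31, 47]  (not all equal)
t=1: [48, 32, 30, 27]  (not all equal)
t=2: [26, 26, 29, 34]  (not all equal)
t=3: [38, 38, 33, 25]  (not all equal)
t=4: [12, 12, 20, 33]  (not all equal)
t=5: [37, 37, 49, 29]  (not all equal)
t=6: [13, 13, 23, 26]  (not all equal)
t=7: [40, 40, 47, 42]  (not all equal)
t=8: [3, 3, 14, 6]  (not all equal)
t=9: [13, 13, 31, 18]  (not all equal)
t=10: [39, 39, 32, 47]  (not all equal)
t=11: [7, 7, 18, 17]  (not all equal)
t=12: [28, 28, 45, 44]  (not all equal)
t=13: [30, 30, 19, 17]  (not all equal)
t=14: [35, 35, 50, 46]  (not all equal)
t=15: [17, 17, 25, 18]  (not all equal)
t=16: [50, 50, 47, 52]  (not all equal)
t=17: [29, 29, 24, 32]  (not all equal)
t=18: [33, 33, 41, 28]  (not all equal)
t=19: [20, 20, 11, 28]  (not all equal)
t=20: [54, 54, 39, 41]  (not all equal)
t=21: [32, 32, 12, 12]  (not all equal)
t=22: [26, 26, 33, 33]  (not all equal)
t=23: [37, 37, 25, 25]  (not all equal)
t=24: [17, 17, 36, 36]  (not all equal)
t=25: [41, 41, 21, 21]  (not all equal)
t=26: [15, 15, 44, 44]  (not all equal)
t=27: [37, 37, 19, 19]  (not all equal)
t=28: [20, 20, 45, 45]  (not all equal)
t=29: [49, 49, 25, 25]  (not all equal)
t=30: [31, 31, 40, 40]  (not all equal)
t=31: [20, 20, 6, 6]  (not all equal)
t=32: [50, 50, 27, 27]  (not all equal)
t=33: [32, 32, 36, 36]  (not all equal)
t=34: [21, 21, 14, 14]  (not all equal)
t=35: [53, 53, 45, 45]  (not all equal)
t=36: [33, 33, 20, 20]  (not all equal)
t=37: [30, 30, 50, 50]  (not all equal)
t=38: [30, 30, 30, 30]  (all equal)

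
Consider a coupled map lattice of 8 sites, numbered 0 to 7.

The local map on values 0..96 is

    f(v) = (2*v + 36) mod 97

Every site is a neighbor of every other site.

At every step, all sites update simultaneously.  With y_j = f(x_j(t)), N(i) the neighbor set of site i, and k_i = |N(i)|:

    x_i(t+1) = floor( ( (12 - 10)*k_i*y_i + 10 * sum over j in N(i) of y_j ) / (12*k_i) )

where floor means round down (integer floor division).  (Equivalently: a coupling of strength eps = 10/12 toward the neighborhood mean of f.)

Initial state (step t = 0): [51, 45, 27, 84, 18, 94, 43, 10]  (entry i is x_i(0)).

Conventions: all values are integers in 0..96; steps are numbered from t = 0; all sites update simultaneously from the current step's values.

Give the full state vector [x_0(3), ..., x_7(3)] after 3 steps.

Simulating step by step:
t=0: [51, 45, 27, 84, 18, 94, 43, 10]
t=1: [43, 43, 46, 42, 45, 43, 43, 44]
t=2: [26, 26, 26, 26, 26, 26, 26, 26]
t=3: [88, 88, 88, 88, 88, 88, 88, 88]

Answer: [88, 88, 88, 88, 88, 88, 88, 88]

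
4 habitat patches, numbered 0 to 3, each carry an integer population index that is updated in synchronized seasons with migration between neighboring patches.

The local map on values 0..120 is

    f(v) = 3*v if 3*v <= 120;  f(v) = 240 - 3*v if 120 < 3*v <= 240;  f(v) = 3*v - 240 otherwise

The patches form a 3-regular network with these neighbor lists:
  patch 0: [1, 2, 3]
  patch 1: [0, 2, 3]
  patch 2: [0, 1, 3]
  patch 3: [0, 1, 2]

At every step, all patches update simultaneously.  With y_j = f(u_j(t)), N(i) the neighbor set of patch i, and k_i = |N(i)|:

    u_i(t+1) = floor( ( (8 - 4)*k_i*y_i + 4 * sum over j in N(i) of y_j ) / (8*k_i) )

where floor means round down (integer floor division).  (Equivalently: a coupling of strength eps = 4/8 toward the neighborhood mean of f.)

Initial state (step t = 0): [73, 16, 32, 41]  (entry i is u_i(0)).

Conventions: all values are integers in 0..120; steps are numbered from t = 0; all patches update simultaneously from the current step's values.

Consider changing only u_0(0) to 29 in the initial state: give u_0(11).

Simulating step by step:
t=0: [29, 16, 32, 41]
t=1: [87, 74, 90, 97]
t=2: [27, 26, 30, 37]
t=3: [87, 86, 90, 97]
t=4: [27, 26, 30, 37]
t=5: [87, 86, 90, 97]
t=6: [27, 26, 30, 37]
t=7: [87, 86, 90, 97]
t=8: [27, 26, 30, 37]
t=9: [87, 86, 90, 97]
t=10: [27, 26, 30, 37]
t=11: [87, 86, 90, 97]

Answer: u_0(11) = 87
Key observation: This trace re-runs the system from the modified initial state.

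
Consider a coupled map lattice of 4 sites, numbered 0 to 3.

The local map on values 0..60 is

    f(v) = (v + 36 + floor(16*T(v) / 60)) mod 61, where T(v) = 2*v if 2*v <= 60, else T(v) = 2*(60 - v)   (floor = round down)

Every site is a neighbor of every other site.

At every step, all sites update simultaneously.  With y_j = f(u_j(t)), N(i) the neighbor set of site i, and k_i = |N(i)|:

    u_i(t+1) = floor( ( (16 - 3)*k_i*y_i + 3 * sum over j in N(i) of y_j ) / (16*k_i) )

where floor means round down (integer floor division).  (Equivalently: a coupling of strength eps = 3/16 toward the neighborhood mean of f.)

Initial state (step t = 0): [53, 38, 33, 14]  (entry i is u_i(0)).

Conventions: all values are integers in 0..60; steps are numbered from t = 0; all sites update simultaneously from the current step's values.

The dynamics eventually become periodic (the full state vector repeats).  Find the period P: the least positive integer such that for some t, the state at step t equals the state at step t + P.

Simulating step by step:
t=0: [53, 38, 33, 14]
t=1: [31, 26, 24, 51]
t=2: [20, 15, 13, 27]
t=3: [12, 52, 49, 20]
t=4: [47, 30, 29, 11]
t=5: [28, 23, 21, 46]
t=6: [16, 11, 9, 24]
t=7: [55, 49, 47, 19]
t=8: [29, 27, 26, 8]
t=9: [20, 18, 16, 42]
t=10: [9, 7, 50, 25]
t=11: [45, 43, 31, 18]
t=12: [25, 25, 20, 6]
t=13: [14, 14, 8, 38]
t=14: [54, 54, 47, 29]
t=15: [30, 30, 27, 21]
t=16: [19, 19, 16, 9]
t=17: [10, 10, 52, 44]
t=18: [48, 48, 33, 30]
t=19: [28, 28, 22, 22]
t=20: [15, 15, 9, 9]
t=21: [57, 57, 50, 50]
t=22: [32, 32, 30, 30]
t=23: [21, 21, 21, 21]
t=24: [7, 7, 7, 7]
t=25: [46, 46, 46, 46]
t=26: [28, 28, 28, 28]
t=27: [17, 17, 17, 17]
t=28: [1, 1, 1, 1]
t=29: [37, 37, 37, 37]
t=30: [24, 24, 24, 24]
t=31: [11, 11, 11, 11]
t=32: [52, 52, 52, 52]
t=33: [31, 31, 31, 31]
t=34: [21, 21, 21, 21]

Answer: 11
Key observation: The state at step 23, [21, 21, 21, 21], reappears at step 34 — and no state repeats earlier — so the cycle the system enters has period 11.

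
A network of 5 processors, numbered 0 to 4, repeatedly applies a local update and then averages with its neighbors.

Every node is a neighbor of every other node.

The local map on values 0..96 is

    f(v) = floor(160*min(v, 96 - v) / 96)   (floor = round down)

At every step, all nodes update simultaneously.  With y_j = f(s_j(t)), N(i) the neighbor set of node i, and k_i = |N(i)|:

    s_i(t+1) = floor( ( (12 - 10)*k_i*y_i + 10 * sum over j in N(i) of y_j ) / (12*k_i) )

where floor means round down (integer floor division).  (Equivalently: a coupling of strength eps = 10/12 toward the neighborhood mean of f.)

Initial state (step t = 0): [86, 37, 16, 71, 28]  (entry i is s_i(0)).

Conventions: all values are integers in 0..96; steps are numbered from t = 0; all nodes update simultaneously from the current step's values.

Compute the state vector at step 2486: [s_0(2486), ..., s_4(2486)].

Simulating step by step:
t=0: [86, 37, 16, 71, 28]
t=1: [38, 37, 38, 37, 37]
t=2: [61, 61, 61, 61, 61]
t=3: [58, 58, 58, 58, 58]
t=4: [63, 63, 63, 63, 63]
t=5: [55, 55, 55, 55, 55]
t=6: [68, 68, 68, 68, 68]
t=7: [46, 46, 46, 46, 46]
t=8: [76, 76, 76, 76, 76]
t=9: [33, 33, 33, 33, 33]
t=10: [55, 55, 55, 55, 55]

Answer: [68, 68, 68, 68, 68]
Key observation: The state at step 5, [55, 55, 55, 55, 55], reappears at step 10: the system is in a cycle of period 5 from step 5 on.  Therefore the state at step 2486 equals the state at step 5 + ((2486 - 5) mod 5) = 6, which is [68, 68, 68, 68, 68].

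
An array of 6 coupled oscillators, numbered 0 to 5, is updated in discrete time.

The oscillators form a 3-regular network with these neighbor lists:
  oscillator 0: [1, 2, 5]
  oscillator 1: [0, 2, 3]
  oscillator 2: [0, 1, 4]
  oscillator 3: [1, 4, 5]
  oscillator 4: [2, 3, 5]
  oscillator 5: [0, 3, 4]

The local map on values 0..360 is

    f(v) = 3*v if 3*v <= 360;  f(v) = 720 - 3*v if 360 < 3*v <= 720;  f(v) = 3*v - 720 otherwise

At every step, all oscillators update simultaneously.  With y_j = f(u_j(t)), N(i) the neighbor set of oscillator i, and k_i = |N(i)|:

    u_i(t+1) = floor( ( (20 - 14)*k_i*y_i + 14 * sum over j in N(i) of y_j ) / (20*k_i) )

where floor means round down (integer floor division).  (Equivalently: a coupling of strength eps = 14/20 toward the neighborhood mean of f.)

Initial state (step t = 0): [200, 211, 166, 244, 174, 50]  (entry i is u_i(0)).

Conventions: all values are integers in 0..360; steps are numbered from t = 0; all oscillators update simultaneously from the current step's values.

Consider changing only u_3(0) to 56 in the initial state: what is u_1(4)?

Answer: u_1(4) = 142
Key observation: This trace re-runs the system from the modified initial state.

Derivation:
t=0: [200, 211, 166, 56, 174, 50]
t=1: [143, 145, 161, 151, 185, 158]
t=2: [266, 271, 244, 242, 224, 242]
t=3: [49, 50, 54, 36, 20, 32]
t=4: [139, 142, 131, 103, 103, 102]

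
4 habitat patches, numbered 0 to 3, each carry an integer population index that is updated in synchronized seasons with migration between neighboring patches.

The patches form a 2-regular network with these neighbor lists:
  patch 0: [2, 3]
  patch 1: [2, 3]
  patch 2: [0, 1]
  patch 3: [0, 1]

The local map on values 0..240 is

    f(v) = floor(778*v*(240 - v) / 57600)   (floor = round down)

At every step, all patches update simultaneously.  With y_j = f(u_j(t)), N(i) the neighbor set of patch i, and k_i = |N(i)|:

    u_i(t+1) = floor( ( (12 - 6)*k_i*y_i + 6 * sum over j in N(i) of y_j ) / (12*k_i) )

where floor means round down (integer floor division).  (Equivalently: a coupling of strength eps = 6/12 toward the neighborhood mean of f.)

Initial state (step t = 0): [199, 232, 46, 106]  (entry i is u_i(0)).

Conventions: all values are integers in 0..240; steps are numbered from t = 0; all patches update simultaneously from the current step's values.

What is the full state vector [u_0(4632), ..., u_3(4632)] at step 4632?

Answer: [194, 194, 194, 194]
Key observation: The state at step 6, [194, 194, 194, 194], reappears at step 8: the system is in a cycle of period 2 from step 6 on.  Therefore the state at step 4632 equals the state at step 6 + ((4632 - 6) mod 2) = 6, which is [194, 194, 194, 194].

Derivation:
t=0: [199, 232, 46, 106]
t=1: [132, 90, 93, 129]
t=2: [190, 185, 185, 190]
t=3: [130, 134, 134, 130]
t=4: [192, 191, 191, 192]
t=5: [124, 125, 125, 124]
t=6: [194, 194, 194, 194]
t=7: [120, 120, 120, 120]
t=8: [194, 194, 194, 194]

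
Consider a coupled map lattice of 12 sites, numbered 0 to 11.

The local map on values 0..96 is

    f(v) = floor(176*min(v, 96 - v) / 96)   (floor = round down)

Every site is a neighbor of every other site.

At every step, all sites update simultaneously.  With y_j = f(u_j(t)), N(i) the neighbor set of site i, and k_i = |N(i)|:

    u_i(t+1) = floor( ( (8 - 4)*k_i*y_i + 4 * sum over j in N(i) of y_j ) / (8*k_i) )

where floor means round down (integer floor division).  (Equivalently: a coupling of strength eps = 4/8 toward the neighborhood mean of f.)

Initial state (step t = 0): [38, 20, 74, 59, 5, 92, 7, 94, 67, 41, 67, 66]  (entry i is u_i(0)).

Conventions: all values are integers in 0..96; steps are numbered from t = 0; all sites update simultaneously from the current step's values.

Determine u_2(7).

Answer: u_2(7) = 60

Derivation:
t=0: [38, 20, 74, 59, 5, 92, 7, 94, 67, 41, 67, 66]
t=1: [53, 38, 39, 52, 25, 24, 27, 23, 45, 55, 45, 46]
t=2: [71, 67, 68, 72, 56, 56, 58, 55, 73, 70, 73, 74]
t=3: [50, 53, 52, 49, 62, 62, 61, 63, 48, 51, 48, 47]
t=4: [80, 77, 78, 80, 70, 70, 70, 69, 81, 79, 81, 80]
t=5: [32, 34, 34, 32, 40, 40, 40, 41, 31, 33, 31, 32]
t=6: [61, 62, 62, 61, 67, 67, 67, 68, 60, 62, 60, 61]
t=7: [61, 60, 60, 61, 56, 56, 56, 55, 62, 60, 62, 61]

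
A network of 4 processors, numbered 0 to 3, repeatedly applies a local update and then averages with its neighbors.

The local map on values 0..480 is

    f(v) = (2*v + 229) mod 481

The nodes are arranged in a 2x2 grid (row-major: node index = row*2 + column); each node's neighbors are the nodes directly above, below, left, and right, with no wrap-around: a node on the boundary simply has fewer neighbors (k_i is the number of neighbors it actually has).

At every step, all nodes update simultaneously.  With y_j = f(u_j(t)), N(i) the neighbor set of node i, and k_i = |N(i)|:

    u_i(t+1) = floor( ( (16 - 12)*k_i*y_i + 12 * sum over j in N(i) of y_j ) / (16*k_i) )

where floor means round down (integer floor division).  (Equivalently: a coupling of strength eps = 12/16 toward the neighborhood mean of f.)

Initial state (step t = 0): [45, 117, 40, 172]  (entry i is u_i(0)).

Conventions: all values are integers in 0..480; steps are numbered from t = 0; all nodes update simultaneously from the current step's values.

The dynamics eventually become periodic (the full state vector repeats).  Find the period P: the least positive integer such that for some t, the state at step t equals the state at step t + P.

Answer: 22
Key observation: The state at step 26, [153, 363, 363, 153], reappears at step 48 — and no state repeats earlier — so the cycle the system enters has period 22.

Derivation:
t=0: [45, 117, 40, 172]
t=1: [369, 269, 231, 312]
t=2: [187, 212, 193, 279]
t=3: [145, 203, 194, 191]
t=4: [118, 101, 97, 141]
t=5: [436, 293, 291, 327]
t=6: [283, 286, 285, 349]
t=7: [317, 365, 364, 350]
t=8: [453, 430, 430, 469]
t=9: [138, 173, 173, 146]
t=10: [76, 47, 47, 80]
t=11: [337, 369, 369, 339]
t=12: [109, 319, 319, 110]
t=13: [401, 432, 432, 401]
t=14: [115, 84, 84, 115]
t=15: [412, 443, 443, 412]
t=16: [137, 106, 106, 137]
t=17: [336, 126, 126, 336]
t=18: [105, 315, 315, 105]
t=19: [393, 423, 423, 393]
t=20: [98, 68, 68, 98]
t=21: [380, 410, 410, 380]
t=22: [72, 42, 42, 72]
t=23: [328, 358, 358, 328]
t=24: [449, 419, 419, 449]
t=25: [120, 150, 150, 120]
t=26: [153, 363, 363, 153]
t=27: [369, 159, 159, 369]
t=28: [50, 20, 20, 50]
t=29: [284, 314, 314, 284]
t=30: [361, 331, 331, 361]
t=31: [425, 455, 455, 425]
t=32: [162, 132, 132, 162]
t=33: [27, 57, 57, 27]
t=34: [328, 298, 298, 328]
t=35: [359, 389, 389, 359]
t=36: [150, 360, 360, 150]
t=37: [363, 153, 153, 363]
t=38: [159, 369, 369, 159]
t=39: [20, 50, 50, 20]
t=40: [314, 284, 284, 314]
t=41: [331, 361, 361, 331]
t=42: [455, 425, 425, 455]
t=43: [132, 162, 162, 132]
t=44: [57, 27, 27, 57]
t=45: [298, 328, 328, 298]
t=46: [389, 359, 359, 389]
t=47: [360, 150, 150, 360]
t=48: [153, 363, 363, 153]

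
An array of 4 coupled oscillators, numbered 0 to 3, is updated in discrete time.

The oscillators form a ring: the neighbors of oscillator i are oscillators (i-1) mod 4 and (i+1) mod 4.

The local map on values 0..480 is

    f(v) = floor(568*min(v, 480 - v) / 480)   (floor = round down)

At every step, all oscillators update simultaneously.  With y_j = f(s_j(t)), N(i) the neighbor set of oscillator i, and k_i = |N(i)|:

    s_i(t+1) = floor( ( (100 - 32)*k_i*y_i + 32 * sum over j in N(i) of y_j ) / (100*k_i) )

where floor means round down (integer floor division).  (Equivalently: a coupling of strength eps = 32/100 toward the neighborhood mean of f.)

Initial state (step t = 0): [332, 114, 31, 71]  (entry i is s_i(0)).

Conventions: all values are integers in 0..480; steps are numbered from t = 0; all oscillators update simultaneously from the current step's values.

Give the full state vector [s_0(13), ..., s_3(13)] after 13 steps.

Answer: [273, 273, 273, 273]

Derivation:
t=0: [332, 114, 31, 71]
t=1: [153, 124, 59, 90]
t=2: [163, 139, 87, 112]
t=3: [177, 158, 116, 136]
t=4: [197, 181, 148, 164]
t=5: [223, 210, 184, 197]
t=6: [255, 245, 224, 235]
t=7: [269, 274, 269, 274]
t=8: [247, 244, 247, 244]
t=9: [276, 277, 276, 277]
t=10: [240, 240, 240, 240]
t=11: [284, 284, 284, 284]
t=12: [231, 231, 231, 231]
t=13: [273, 273, 273, 273]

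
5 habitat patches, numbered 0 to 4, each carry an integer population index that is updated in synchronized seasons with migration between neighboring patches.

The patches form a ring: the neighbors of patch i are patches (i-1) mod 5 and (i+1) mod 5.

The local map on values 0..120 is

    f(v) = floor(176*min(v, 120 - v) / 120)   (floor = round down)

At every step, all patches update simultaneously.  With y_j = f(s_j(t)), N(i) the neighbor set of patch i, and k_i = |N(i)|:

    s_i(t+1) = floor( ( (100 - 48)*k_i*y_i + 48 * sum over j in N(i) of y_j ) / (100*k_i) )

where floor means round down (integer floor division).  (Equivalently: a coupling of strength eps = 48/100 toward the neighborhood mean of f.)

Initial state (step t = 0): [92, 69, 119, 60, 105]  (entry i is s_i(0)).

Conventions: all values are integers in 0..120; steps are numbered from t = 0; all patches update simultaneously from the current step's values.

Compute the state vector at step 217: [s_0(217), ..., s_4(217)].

Answer: [79, 80, 81, 80, 79]
Key observation: The state at step 9, [85, 84, 83, 84, 85], reappears at step 15: the system is in a cycle of period 6 from step 9 on.  Therefore the state at step 217 equals the state at step 9 + ((217 - 9) mod 6) = 13, which is [79, 80, 81, 80, 79].

Derivation:
t=0: [92, 69, 119, 60, 105]
t=1: [44, 48, 39, 51, 42]
t=2: [64, 65, 64, 66, 64]
t=3: [81, 80, 80, 80, 81]
t=4: [57, 57, 58, 57, 57]
t=5: [83, 83, 84, 83, 83]
t=6: [54, 53, 52, 53, 54]
t=7: [78, 77, 76, 77, 78]
t=8: [61, 62, 63, 62, 61]
t=9: [85, 84, 83, 84, 85]
t=10: [51, 52, 53, 52, 51]
t=11: [74, 75, 76, 75, 74]
t=12: [66, 65, 64, 65, 66]
t=13: [79, 80, 81, 80, 79]
t=14: [59, 58, 57, 58, 59]
t=15: [85, 84, 83, 84, 85]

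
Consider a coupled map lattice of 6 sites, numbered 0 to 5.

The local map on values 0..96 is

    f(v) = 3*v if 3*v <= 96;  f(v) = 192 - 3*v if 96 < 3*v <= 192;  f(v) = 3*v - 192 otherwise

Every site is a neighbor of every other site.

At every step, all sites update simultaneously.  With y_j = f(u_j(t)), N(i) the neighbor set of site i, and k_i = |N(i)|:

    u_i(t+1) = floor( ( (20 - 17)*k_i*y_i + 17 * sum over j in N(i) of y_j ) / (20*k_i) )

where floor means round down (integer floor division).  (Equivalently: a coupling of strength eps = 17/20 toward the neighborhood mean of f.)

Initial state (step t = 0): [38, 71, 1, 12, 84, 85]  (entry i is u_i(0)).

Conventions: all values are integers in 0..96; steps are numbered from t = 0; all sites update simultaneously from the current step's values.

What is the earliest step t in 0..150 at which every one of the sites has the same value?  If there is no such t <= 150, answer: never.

Simulating step by step:
t=0: [38, 71, 1, 12, 84, 85]  (not all equal)
t=1: [42, 43, 44, 43, 43, 43]  (not all equal)
t=2: [62, 63, 63, 63, 63, 63]  (not all equal)
t=3: [3, 3, 3, 3, 3, 3]  (all equal)

Answer: 3
Key observation: Synchronization is absorbing here: once all sites are equal they stay equal, and step 3 is the first all-equal step.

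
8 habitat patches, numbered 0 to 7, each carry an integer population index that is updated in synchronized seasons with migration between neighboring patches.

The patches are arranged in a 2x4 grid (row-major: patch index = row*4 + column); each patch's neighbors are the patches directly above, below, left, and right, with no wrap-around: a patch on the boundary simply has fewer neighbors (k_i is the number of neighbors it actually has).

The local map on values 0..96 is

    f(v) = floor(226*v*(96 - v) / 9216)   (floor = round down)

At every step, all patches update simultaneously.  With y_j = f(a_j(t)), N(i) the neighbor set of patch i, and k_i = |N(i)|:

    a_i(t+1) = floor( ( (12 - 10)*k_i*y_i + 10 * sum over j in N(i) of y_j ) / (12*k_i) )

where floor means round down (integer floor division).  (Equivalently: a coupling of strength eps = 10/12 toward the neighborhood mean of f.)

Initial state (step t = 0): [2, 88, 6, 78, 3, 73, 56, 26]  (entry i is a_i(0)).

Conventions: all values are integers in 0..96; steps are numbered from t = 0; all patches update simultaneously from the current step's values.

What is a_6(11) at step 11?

Answer: a_6(11) = 55

Derivation:
t=0: [2, 88, 6, 78, 3, 73, 56, 26]
t=1: [10, 18, 31, 29, 19, 28, 36, 44]
t=2: [32, 37, 45, 51, 33, 41, 50, 50]
t=3: [51, 53, 55, 56, 52, 53, 55, 56]
t=4: [55, 55, 54, 54, 55, 55, 54, 54]
t=5: [55, 55, 55, 55, 55, 55, 55, 55]
t=6: [55, 55, 55, 55, 55, 55, 55, 55]
t=7: [55, 55, 55, 55, 55, 55, 55, 55]
t=8: [55, 55, 55, 55, 55, 55, 55, 55]
t=9: [55, 55, 55, 55, 55, 55, 55, 55]
t=10: [55, 55, 55, 55, 55, 55, 55, 55]
t=11: [55, 55, 55, 55, 55, 55, 55, 55]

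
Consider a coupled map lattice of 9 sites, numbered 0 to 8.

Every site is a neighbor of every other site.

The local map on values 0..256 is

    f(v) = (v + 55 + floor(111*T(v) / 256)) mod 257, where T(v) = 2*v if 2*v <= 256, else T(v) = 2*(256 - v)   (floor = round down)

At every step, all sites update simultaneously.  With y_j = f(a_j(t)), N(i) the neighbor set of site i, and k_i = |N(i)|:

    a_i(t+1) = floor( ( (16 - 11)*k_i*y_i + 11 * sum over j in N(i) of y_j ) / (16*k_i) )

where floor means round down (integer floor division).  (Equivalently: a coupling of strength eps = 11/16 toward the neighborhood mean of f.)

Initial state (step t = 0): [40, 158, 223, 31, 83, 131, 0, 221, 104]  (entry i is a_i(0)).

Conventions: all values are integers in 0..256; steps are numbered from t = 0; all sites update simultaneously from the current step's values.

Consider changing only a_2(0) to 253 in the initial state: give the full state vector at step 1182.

Simulating step by step:
t=0: [40, 158, 253, 31, 83, 131, 0, 221, 104]
t=1: [109, 89, 92, 105, 127, 88, 92, 91, 136]
t=2: [124, 173, 175, 180, 131, 173, 175, 174, 132]
t=3: [37, 40, 40, 40, 39, 40, 40, 40, 39]
t=4: [127, 128, 128, 128, 127, 128, 128, 128, 127]
t=5: [36, 36, 36, 36, 36, 36, 36, 36, 36]
t=6: [122, 122, 122, 122, 122, 122, 122, 122, 122]
t=7: [25, 25, 25, 25, 25, 25, 25, 25, 25]
t=8: [101, 101, 101, 101, 101, 101, 101, 101, 101]
t=9: [243, 243, 243, 243, 243, 243, 243, 243, 243]
t=10: [52, 52, 52, 52, 52, 52, 52, 52, 52]
t=11: [152, 152, 152, 152, 152, 152, 152, 152, 152]
t=12: [40, 40, 40, 40, 40, 40, 40, 40, 40]
t=13: [129, 129, 129, 129, 129, 129, 129, 129, 129]
t=14: [37, 37, 37, 37, 37, 37, 37, 37, 37]
t=15: [124, 124, 124, 124, 124, 124, 124, 124, 124]
t=16: [29, 29, 29, 29, 29, 29, 29, 29, 29]
t=17: [109, 109, 109, 109, 109, 109, 109, 109, 109]
t=18: [1, 1, 1, 1, 1, 1, 1, 1, 1]
t=19: [56, 56, 56, 56, 56, 56, 56, 56, 56]
t=20: [159, 159, 159, 159, 159, 159, 159, 159, 159]
t=21: [41, 41, 41, 41, 41, 41, 41, 41, 41]
t=22: [131, 131, 131, 131, 131, 131, 131, 131, 131]
t=23: [37, 37, 37, 37, 37, 37, 37, 37, 37]

Answer: [41, 41, 41, 41, 41, 41, 41, 41, 41]
Key observation: The state at step 14, [37, 37, 37, 37, 37, 37, 37, 37, 37], reappears at step 23: the system is in a cycle of period 9 from step 14 on.  Therefore the state at step 1182 equals the state at step 14 + ((1182 - 14) mod 9) = 21, which is [41, 41, 41, 41, 41, 41, 41, 41, 41].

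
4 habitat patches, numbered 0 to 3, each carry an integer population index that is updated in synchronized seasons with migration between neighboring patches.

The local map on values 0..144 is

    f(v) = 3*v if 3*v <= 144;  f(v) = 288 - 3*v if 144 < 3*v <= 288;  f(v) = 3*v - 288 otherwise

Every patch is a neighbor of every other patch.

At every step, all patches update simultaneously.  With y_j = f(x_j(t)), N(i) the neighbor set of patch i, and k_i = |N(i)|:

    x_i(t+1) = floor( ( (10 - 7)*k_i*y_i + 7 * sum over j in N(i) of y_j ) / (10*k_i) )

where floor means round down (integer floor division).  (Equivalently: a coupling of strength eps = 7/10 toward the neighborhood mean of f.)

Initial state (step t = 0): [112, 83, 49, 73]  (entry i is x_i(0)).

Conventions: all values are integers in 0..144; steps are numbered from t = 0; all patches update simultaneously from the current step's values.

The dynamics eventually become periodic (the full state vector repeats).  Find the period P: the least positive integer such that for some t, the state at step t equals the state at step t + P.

Simulating step by step:
t=0: [112, 83, 49, 73]
t=1: [72, 71, 78, 73]
t=2: [67, 68, 66, 67]
t=3: [87, 86, 87, 87]
t=4: [27, 27, 27, 27]
t=5: [81, 81, 81, 81]
t=6: [45, 45, 45, 45]
t=7: [135, 135, 135, 135]
t=8: [117, 117, 117, 117]
t=9: [63, 63, 63, 63]
t=10: [99, 99, 99, 99]
t=11: [9, 9, 9, 9]
t=12: [27, 27, 27, 27]

Answer: 8
Key observation: The state at step 4, [27, 27, 27, 27], reappears at step 12 — and no state repeats earlier — so the cycle the system enters has period 8.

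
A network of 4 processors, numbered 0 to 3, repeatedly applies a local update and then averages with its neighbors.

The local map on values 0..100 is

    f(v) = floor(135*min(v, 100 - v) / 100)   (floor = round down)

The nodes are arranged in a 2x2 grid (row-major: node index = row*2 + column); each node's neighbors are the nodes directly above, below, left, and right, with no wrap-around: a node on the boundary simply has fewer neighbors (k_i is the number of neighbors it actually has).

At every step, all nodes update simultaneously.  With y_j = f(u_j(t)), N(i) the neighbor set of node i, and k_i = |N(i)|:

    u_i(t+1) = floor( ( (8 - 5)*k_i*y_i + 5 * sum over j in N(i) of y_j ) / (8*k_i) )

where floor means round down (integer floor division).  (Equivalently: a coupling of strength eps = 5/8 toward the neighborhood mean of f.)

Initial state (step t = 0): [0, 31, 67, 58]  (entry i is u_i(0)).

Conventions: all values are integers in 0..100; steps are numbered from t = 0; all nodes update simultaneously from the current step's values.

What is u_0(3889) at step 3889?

Answer: u_0(3889) = 64
Key observation: The state at step 6, [48, 48, 48, 48], reappears at step 8: the system is in a cycle of period 2 from step 6 on.  Therefore the state at step 3889 equals the state at step 6 + ((3889 - 6) mod 2) = 7, which is [64, 64, 64, 64].

Derivation:
t=0: [0, 31, 67, 58]
t=1: [26, 32, 34, 47]
t=2: [40, 46, 47, 51]
t=3: [59, 60, 61, 63]
t=4: [53, 52, 52, 51]
t=5: [63, 64, 64, 64]
t=6: [48, 48, 48, 48]
t=7: [64, 64, 64, 64]
t=8: [48, 48, 48, 48]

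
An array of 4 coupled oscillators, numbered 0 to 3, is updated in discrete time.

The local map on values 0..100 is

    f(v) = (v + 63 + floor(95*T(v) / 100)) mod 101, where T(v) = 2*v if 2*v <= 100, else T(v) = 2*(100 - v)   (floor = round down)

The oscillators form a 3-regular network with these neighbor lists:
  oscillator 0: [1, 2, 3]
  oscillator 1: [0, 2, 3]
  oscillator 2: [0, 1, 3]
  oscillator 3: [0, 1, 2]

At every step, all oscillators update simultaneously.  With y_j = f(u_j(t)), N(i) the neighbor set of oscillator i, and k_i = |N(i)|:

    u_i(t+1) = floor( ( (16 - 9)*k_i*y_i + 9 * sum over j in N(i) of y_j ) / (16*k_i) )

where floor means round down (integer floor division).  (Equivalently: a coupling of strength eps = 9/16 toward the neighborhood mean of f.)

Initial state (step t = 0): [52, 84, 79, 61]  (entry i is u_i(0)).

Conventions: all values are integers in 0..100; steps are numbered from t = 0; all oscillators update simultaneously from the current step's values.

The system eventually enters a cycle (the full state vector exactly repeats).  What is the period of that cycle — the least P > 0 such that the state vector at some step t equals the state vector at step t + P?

Answer: 2
Key observation: The state at step 3, [50, 71, 71, 71], reappears at step 5 — and no state repeats earlier — so the cycle the system enters has period 2.

Derivation:
t=0: [52, 84, 79, 61]
t=1: [49, 67, 68, 72]
t=2: [51, 73, 73, 72]
t=3: [50, 71, 71, 71]
t=4: [52, 72, 72, 72]
t=5: [50, 71, 71, 71]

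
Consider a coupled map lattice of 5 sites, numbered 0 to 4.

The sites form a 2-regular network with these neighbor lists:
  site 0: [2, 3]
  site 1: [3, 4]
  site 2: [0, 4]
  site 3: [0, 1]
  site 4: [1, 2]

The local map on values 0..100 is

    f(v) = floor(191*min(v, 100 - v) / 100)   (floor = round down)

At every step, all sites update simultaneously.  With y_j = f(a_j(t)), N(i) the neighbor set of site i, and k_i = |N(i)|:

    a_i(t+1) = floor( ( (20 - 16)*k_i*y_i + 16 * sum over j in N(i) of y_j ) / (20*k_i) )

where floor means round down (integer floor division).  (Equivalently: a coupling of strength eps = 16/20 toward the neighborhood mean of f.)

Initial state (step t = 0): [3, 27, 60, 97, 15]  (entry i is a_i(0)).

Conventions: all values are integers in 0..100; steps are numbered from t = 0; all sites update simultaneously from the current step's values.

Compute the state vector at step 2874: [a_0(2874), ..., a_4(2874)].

Simulating step by step:
t=0: [3, 27, 60, 97, 15]
t=1: [33, 23, 28, 23, 56]
t=2: [51, 59, 69, 51, 55]
t=3: [79, 86, 83, 87, 71]
t=4: [30, 36, 44, 31, 34]
t=5: [68, 62, 65, 61, 73]
t=6: [68, 64, 58, 68, 65]
t=7: [68, 64, 66, 63, 72]
t=8: [65, 62, 58, 65, 63]
t=9: [71, 68, 70, 68, 74]
t=10: [58, 56, 53, 58, 57]
t=11: [83, 81, 82, 81, 85]
t=12: [34, 32, 30, 34, 33]
t=13: [61, 63, 62, 62, 59]
t=14: [72, 74, 75, 72, 72]
t=15: [50, 52, 51, 51, 49]
t=16: [93, 92, 93, 93, 92]
t=17: [13, 14, 13, 13, 14]
t=18: [24, 25, 24, 24, 25]
t=19: [45, 46, 45, 45, 46]
t=20: [85, 86, 85, 85, 86]
t=21: [28, 26, 27, 27, 26]
t=22: [51, 49, 51, 51, 49]
t=23: [93, 93, 93, 93, 93]
t=24: [13, 13, 13, 13, 13]
t=25: [24, 24, 24, 24, 24]
t=26: [45, 45, 45, 45, 45]
t=27: [85, 85, 85, 85, 85]
t=28: [28, 28, 28, 28, 28]
t=29: [53, 53, 53, 53, 53]
t=30: [89, 89, 89, 89, 89]
t=31: [21, 21, 21, 21, 21]
t=32: [40, 40, 40, 40, 40]
t=33: [76, 76, 76, 76, 76]
t=34: [45, 45, 45, 45, 45]

Answer: [45, 45, 45, 45, 45]
Key observation: The state at step 26, [45, 45, 45, 45, 45], reappears at step 34: the system is in a cycle of period 8 from step 26 on.  Therefore the state at step 2874 equals the state at step 26 + ((2874 - 26) mod 8) = 26, which is [45, 45, 45, 45, 45].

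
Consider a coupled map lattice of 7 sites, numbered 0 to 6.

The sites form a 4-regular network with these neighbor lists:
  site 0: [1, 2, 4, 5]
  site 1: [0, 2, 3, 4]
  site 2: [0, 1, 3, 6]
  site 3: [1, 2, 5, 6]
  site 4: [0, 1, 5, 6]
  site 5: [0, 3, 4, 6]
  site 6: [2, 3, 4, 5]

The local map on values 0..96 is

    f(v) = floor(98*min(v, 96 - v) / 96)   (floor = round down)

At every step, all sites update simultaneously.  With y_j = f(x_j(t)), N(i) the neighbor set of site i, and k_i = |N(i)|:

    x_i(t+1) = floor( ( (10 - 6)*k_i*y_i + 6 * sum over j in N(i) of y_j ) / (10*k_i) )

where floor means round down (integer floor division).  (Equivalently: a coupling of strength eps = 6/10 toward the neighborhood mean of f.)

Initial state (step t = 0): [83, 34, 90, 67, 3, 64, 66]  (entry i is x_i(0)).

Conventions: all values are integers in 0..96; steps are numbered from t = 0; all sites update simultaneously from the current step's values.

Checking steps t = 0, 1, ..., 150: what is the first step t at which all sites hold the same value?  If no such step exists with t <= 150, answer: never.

Simulating step by step:
t=0: [83, 34, 90, 67, 3, 64, 66]  (not all equal)
t=1: [16, 21, 18, 26, 17, 24, 22]  (not all equal)
t=2: [18, 19, 19, 23, 19, 21, 21]  (not all equal)
t=3: [18, 19, 19, 21, 19, 20, 20]  (not all equal)
t=4: [18, 19, 19, 20, 19, 19, 19]  (not all equal)
t=5: [18, 19, 19, 19, 18, 19, 19]  (not all equal)
t=6: [18, 18, 18, 19, 18, 18, 18]  (not all equal)
t=7: [18, 18, 18, 18, 18, 18, 18]  (all equal)

Answer: 7
Key observation: Synchronization is absorbing here: once all sites are equal they stay equal, and step 7 is the first all-equal step.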